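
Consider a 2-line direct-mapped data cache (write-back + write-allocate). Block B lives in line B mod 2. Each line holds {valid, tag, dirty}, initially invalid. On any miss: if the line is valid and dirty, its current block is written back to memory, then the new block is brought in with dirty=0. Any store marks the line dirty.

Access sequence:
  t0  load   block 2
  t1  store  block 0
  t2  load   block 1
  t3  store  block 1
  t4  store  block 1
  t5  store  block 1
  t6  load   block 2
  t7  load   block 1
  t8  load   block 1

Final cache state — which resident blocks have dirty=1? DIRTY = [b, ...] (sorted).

DIRTY = [1]

0: R B2 → L0 miss [-]
1: W B0 → L0 miss [D]
2: R B1 → L1 miss [-]
3: W B1 → L1 hit [D]
4: W B1 → L1 hit [D]
5: W B1 → L1 hit [D]
6: R B2 → L0 miss wb→B0 [-]
7: R B1 → L1 hit [D]
8: R B1 → L1 hit [D]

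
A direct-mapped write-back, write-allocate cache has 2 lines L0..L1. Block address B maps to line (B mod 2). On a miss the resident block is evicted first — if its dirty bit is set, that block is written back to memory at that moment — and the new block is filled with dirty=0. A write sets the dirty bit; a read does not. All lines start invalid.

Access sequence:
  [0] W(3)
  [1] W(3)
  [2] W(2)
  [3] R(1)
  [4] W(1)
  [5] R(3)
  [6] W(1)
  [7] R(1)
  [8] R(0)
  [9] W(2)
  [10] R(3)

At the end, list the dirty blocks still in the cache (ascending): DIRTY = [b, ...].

0: W B3 → L1 miss [D]
1: W B3 → L1 hit [D]
2: W B2 → L0 miss [D]
3: R B1 → L1 miss wb→B3 [-]
4: W B1 → L1 hit [D]
5: R B3 → L1 miss wb→B1 [-]
6: W B1 → L1 miss [D]
7: R B1 → L1 hit [D]
8: R B0 → L0 miss wb→B2 [-]
9: W B2 → L0 miss [D]
10: R B3 → L1 miss wb→B1 [-]

DIRTY = [2]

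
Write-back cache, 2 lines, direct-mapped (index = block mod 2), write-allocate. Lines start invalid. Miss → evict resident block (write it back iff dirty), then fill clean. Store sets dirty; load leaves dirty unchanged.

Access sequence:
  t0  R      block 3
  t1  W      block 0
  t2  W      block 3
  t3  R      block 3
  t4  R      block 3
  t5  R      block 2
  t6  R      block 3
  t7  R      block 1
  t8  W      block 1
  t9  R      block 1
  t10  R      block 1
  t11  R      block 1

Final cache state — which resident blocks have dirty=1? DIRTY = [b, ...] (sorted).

DIRTY = [1]

0: R B3 → L1 miss [-]
1: W B0 → L0 miss [D]
2: W B3 → L1 hit [D]
3: R B3 → L1 hit [D]
4: R B3 → L1 hit [D]
5: R B2 → L0 miss wb→B0 [-]
6: R B3 → L1 hit [D]
7: R B1 → L1 miss wb→B3 [-]
8: W B1 → L1 hit [D]
9: R B1 → L1 hit [D]
10: R B1 → L1 hit [D]
11: R B1 → L1 hit [D]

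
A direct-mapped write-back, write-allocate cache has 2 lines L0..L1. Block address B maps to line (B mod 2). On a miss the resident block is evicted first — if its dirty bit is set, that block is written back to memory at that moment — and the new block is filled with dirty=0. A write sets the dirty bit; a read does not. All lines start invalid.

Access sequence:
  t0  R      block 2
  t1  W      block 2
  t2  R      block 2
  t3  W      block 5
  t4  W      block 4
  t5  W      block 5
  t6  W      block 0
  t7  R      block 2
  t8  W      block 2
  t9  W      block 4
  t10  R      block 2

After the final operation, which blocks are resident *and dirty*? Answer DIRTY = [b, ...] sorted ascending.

DIRTY = [5]

0: R B2 → L0 miss [-]
1: W B2 → L0 hit [D]
2: R B2 → L0 hit [D]
3: W B5 → L1 miss [D]
4: W B4 → L0 miss wb→B2 [D]
5: W B5 → L1 hit [D]
6: W B0 → L0 miss wb→B4 [D]
7: R B2 → L0 miss wb→B0 [-]
8: W B2 → L0 hit [D]
9: W B4 → L0 miss wb→B2 [D]
10: R B2 → L0 miss wb→B4 [-]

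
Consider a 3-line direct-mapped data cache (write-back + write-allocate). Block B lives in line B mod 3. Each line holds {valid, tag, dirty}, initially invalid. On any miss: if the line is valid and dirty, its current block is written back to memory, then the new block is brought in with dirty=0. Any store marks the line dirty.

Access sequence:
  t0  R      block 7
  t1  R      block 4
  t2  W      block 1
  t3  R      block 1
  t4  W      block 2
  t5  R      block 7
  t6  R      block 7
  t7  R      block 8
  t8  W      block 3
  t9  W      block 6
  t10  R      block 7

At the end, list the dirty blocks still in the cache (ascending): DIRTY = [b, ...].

DIRTY = [6]

  0 | R B7 → L1 miss [-]
  1 | R B4 → L1 miss [-]
  2 | W B1 → L1 miss [D]
  3 | R B1 → L1 hit [D]
  4 | W B2 → L2 miss [D]
  5 | R B7 → L1 miss wb→B1 [-]
  6 | R B7 → L1 hit [-]
  7 | R B8 → L2 miss wb→B2 [-]
  8 | W B3 → L0 miss [D]
  9 | W B6 → L0 miss wb→B3 [D]
  10 | R B7 → L1 hit [-]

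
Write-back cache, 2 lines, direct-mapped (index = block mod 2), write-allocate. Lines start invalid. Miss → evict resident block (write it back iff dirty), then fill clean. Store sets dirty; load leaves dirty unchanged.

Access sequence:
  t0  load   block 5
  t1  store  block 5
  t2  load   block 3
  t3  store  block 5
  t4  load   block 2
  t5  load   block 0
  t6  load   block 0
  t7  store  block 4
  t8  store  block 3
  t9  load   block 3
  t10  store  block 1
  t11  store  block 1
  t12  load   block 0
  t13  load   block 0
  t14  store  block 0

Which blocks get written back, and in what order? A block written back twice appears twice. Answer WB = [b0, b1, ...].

WB = [5, 5, 3, 4]

  0 | R B5 → L1 miss [-]
  1 | W B5 → L1 hit [D]
  2 | R B3 → L1 miss wb→B5 [-]
  3 | W B5 → L1 miss [D]
  4 | R B2 → L0 miss [-]
  5 | R B0 → L0 miss [-]
  6 | R B0 → L0 hit [-]
  7 | W B4 → L0 miss [D]
  8 | W B3 → L1 miss wb→B5 [D]
  9 | R B3 → L1 hit [D]
  10 | W B1 → L1 miss wb→B3 [D]
  11 | W B1 → L1 hit [D]
  12 | R B0 → L0 miss wb→B4 [-]
  13 | R B0 → L0 hit [-]
  14 | W B0 → L0 hit [D]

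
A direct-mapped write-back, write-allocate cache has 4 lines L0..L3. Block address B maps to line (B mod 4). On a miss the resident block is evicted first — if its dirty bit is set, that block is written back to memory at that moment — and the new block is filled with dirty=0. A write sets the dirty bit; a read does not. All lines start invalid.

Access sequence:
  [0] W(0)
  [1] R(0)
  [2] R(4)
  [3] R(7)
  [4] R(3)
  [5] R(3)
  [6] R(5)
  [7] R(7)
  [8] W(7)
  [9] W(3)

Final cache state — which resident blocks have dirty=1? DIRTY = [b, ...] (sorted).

DIRTY = [3]

  0 | W B0 → L0 miss [D]
  1 | R B0 → L0 hit [D]
  2 | R B4 → L0 miss wb→B0 [-]
  3 | R B7 → L3 miss [-]
  4 | R B3 → L3 miss [-]
  5 | R B3 → L3 hit [-]
  6 | R B5 → L1 miss [-]
  7 | R B7 → L3 miss [-]
  8 | W B7 → L3 hit [D]
  9 | W B3 → L3 miss wb→B7 [D]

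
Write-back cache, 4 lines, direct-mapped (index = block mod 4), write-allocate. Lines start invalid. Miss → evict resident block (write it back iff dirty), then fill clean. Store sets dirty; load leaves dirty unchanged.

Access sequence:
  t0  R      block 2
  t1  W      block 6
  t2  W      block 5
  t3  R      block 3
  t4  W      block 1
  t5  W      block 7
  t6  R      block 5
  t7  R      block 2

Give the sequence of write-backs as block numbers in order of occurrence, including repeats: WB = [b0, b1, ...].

WB = [5, 1, 6]

0: R B2 → L2 miss [-]
1: W B6 → L2 miss [D]
2: W B5 → L1 miss [D]
3: R B3 → L3 miss [-]
4: W B1 → L1 miss wb→B5 [D]
5: W B7 → L3 miss [D]
6: R B5 → L1 miss wb→B1 [-]
7: R B2 → L2 miss wb→B6 [-]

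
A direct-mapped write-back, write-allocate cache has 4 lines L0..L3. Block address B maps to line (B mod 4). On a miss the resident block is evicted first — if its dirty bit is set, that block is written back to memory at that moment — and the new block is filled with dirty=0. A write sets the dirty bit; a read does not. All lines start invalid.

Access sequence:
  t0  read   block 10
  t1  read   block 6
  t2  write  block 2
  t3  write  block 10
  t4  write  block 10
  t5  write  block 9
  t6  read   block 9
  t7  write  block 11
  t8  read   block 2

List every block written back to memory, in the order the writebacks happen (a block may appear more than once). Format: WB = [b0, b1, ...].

WB = [2, 10]

0: R B10 → L2 miss [-]
1: R B6 → L2 miss [-]
2: W B2 → L2 miss [D]
3: W B10 → L2 miss wb→B2 [D]
4: W B10 → L2 hit [D]
5: W B9 → L1 miss [D]
6: R B9 → L1 hit [D]
7: W B11 → L3 miss [D]
8: R B2 → L2 miss wb→B10 [-]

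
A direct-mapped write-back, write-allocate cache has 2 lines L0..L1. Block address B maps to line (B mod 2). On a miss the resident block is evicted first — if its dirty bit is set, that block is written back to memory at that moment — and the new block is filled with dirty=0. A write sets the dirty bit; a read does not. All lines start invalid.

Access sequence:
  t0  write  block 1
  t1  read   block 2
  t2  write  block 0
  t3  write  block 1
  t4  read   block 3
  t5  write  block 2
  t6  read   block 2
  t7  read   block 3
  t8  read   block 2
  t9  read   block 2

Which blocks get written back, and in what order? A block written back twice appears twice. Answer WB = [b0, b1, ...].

0: W B1 → L1 miss [D]
1: R B2 → L0 miss [-]
2: W B0 → L0 miss [D]
3: W B1 → L1 hit [D]
4: R B3 → L1 miss wb→B1 [-]
5: W B2 → L0 miss wb→B0 [D]
6: R B2 → L0 hit [D]
7: R B3 → L1 hit [-]
8: R B2 → L0 hit [D]
9: R B2 → L0 hit [D]

WB = [1, 0]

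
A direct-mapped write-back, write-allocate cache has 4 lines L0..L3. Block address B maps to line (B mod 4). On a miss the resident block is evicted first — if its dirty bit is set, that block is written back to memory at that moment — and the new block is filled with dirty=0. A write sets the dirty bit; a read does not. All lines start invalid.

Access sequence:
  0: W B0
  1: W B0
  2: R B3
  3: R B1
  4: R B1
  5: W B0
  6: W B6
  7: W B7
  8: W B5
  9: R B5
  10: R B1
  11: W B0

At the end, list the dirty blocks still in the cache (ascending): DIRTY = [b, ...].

0: W B0 -> L0 miss  d=D]
1: W B0 -> L0 hit  d=D]
2: R B3 -> L3 miss  d=-]
3: R B1 -> L1 miss  d=-]
4: R B1 -> L1 hit  d=-]
5: W B0 -> L0 hit  d=D]
6: W B6 -> L2 miss  d=D]
7: W B7 -> L3 miss  d=D]
8: W B5 -> L1 miss  d=D]
9: R B5 -> L1 hit  d=D]
10: R B1 -> L1 miss wb->B5  d=-]
11: W B0 -> L0 hit  d=D]

DIRTY = [0, 6, 7]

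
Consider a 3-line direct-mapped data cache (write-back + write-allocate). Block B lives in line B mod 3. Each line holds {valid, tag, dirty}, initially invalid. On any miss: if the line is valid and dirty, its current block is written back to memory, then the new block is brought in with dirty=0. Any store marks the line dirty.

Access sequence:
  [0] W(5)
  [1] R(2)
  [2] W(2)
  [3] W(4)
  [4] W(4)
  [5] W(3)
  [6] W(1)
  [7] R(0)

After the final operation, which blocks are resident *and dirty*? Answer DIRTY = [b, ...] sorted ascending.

0: W B5 → L2 miss [D]
1: R B2 → L2 miss wb→B5 [-]
2: W B2 → L2 hit [D]
3: W B4 → L1 miss [D]
4: W B4 → L1 hit [D]
5: W B3 → L0 miss [D]
6: W B1 → L1 miss wb→B4 [D]
7: R B0 → L0 miss wb→B3 [-]

DIRTY = [1, 2]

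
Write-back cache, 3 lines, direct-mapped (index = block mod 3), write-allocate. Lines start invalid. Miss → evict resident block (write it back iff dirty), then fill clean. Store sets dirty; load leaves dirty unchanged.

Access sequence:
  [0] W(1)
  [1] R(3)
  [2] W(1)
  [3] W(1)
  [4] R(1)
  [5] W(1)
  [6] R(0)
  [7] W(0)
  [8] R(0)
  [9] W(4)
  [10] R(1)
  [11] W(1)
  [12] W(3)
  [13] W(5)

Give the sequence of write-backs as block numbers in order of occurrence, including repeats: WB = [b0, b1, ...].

  0 | W B1 → L1 miss [D]
  1 | R B3 → L0 miss [-]
  2 | W B1 → L1 hit [D]
  3 | W B1 → L1 hit [D]
  4 | R B1 → L1 hit [D]
  5 | W B1 → L1 hit [D]
  6 | R B0 → L0 miss [-]
  7 | W B0 → L0 hit [D]
  8 | R B0 → L0 hit [D]
  9 | W B4 → L1 miss wb→B1 [D]
  10 | R B1 → L1 miss wb→B4 [-]
  11 | W B1 → L1 hit [D]
  12 | W B3 → L0 miss wb→B0 [D]
  13 | W B5 → L2 miss [D]

WB = [1, 4, 0]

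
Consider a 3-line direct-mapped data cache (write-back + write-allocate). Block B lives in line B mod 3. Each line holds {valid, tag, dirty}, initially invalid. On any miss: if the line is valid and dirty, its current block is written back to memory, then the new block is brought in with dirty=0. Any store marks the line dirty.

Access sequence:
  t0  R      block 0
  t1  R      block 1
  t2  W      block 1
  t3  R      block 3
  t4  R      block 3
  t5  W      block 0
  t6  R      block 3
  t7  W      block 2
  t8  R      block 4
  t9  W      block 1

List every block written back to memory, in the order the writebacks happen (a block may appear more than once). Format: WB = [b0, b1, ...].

WB = [0, 1]

  0 | R B0 → L0 miss [-]
  1 | R B1 → L1 miss [-]
  2 | W B1 → L1 hit [D]
  3 | R B3 → L0 miss [-]
  4 | R B3 → L0 hit [-]
  5 | W B0 → L0 miss [D]
  6 | R B3 → L0 miss wb→B0 [-]
  7 | W B2 → L2 miss [D]
  8 | R B4 → L1 miss wb→B1 [-]
  9 | W B1 → L1 miss [D]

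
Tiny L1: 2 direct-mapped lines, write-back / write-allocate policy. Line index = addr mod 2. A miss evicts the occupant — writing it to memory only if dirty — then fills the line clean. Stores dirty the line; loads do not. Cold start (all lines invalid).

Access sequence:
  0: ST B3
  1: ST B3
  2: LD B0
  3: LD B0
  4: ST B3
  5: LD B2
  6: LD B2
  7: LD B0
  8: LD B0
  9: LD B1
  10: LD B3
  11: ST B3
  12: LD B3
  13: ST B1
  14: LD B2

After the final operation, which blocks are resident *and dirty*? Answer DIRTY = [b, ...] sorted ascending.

  0 | W B3 → L1 miss [D]
  1 | W B3 → L1 hit [D]
  2 | R B0 → L0 miss [-]
  3 | R B0 → L0 hit [-]
  4 | W B3 → L1 hit [D]
  5 | R B2 → L0 miss [-]
  6 | R B2 → L0 hit [-]
  7 | R B0 → L0 miss [-]
  8 | R B0 → L0 hit [-]
  9 | R B1 → L1 miss wb→B3 [-]
  10 | R B3 → L1 miss [-]
  11 | W B3 → L1 hit [D]
  12 | R B3 → L1 hit [D]
  13 | W B1 → L1 miss wb→B3 [D]
  14 | R B2 → L0 miss [-]

DIRTY = [1]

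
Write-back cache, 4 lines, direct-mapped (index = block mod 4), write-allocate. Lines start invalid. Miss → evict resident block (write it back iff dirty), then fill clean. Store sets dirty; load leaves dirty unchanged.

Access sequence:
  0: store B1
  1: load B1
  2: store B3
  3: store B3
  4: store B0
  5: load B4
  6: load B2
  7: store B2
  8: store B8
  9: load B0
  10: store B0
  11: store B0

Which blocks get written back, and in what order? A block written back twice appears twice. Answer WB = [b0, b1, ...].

WB = [0, 8]

  0 | W B1 → L1 miss [D]
  1 | R B1 → L1 hit [D]
  2 | W B3 → L3 miss [D]
  3 | W B3 → L3 hit [D]
  4 | W B0 → L0 miss [D]
  5 | R B4 → L0 miss wb→B0 [-]
  6 | R B2 → L2 miss [-]
  7 | W B2 → L2 hit [D]
  8 | W B8 → L0 miss [D]
  9 | R B0 → L0 miss wb→B8 [-]
  10 | W B0 → L0 hit [D]
  11 | W B0 → L0 hit [D]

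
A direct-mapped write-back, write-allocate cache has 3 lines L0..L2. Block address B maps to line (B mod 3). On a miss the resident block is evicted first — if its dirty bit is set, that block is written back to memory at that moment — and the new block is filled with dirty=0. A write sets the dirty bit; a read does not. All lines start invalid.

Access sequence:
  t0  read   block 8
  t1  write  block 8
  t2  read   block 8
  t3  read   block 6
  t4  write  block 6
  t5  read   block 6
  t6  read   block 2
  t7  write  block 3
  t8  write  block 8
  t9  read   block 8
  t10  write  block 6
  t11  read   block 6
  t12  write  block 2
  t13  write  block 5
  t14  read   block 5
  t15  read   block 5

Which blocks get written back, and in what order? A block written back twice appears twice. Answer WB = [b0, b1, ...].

0: R B8 -> L2 miss  d=-]
1: W B8 -> L2 hit  d=D]
2: R B8 -> L2 hit  d=D]
3: R B6 -> L0 miss  d=-]
4: W B6 -> L0 hit  d=D]
5: R B6 -> L0 hit  d=D]
6: R B2 -> L2 miss wb->B8  d=-]
7: W B3 -> L0 miss wb->B6  d=D]
8: W B8 -> L2 miss  d=D]
9: R B8 -> L2 hit  d=D]
10: W B6 -> L0 miss wb->B3  d=D]
11: R B6 -> L0 hit  d=D]
12: W B2 -> L2 miss wb->B8  d=D]
13: W B5 -> L2 miss wb->B2  d=D]
14: R B5 -> L2 hit  d=D]
15: R B5 -> L2 hit  d=D]

WB = [8, 6, 3, 8, 2]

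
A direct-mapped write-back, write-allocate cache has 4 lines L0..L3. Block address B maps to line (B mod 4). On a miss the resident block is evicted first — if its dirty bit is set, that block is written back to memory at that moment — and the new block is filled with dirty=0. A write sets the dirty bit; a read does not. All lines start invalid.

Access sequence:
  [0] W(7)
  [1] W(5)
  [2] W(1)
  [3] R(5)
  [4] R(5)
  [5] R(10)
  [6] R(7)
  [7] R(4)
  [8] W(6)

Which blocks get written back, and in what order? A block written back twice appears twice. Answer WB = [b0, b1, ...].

  0 | W B7 → L3 miss [D]
  1 | W B5 → L1 miss [D]
  2 | W B1 → L1 miss wb→B5 [D]
  3 | R B5 → L1 miss wb→B1 [-]
  4 | R B5 → L1 hit [-]
  5 | R B10 → L2 miss [-]
  6 | R B7 → L3 hit [D]
  7 | R B4 → L0 miss [-]
  8 | W B6 → L2 miss [D]

WB = [5, 1]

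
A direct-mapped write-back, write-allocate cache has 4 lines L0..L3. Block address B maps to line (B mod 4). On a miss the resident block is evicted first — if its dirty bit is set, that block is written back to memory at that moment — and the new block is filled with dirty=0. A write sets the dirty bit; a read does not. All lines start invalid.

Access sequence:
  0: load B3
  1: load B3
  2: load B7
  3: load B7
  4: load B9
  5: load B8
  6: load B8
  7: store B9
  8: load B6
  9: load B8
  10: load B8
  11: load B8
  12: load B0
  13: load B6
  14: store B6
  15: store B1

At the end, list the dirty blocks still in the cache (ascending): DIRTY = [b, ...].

  0 | R B3 → L3 miss [-]
  1 | R B3 → L3 hit [-]
  2 | R B7 → L3 miss [-]
  3 | R B7 → L3 hit [-]
  4 | R B9 → L1 miss [-]
  5 | R B8 → L0 miss [-]
  6 | R B8 → L0 hit [-]
  7 | W B9 → L1 hit [D]
  8 | R B6 → L2 miss [-]
  9 | R B8 → L0 hit [-]
  10 | R B8 → L0 hit [-]
  11 | R B8 → L0 hit [-]
  12 | R B0 → L0 miss [-]
  13 | R B6 → L2 hit [-]
  14 | W B6 → L2 hit [D]
  15 | W B1 → L1 miss wb→B9 [D]

DIRTY = [1, 6]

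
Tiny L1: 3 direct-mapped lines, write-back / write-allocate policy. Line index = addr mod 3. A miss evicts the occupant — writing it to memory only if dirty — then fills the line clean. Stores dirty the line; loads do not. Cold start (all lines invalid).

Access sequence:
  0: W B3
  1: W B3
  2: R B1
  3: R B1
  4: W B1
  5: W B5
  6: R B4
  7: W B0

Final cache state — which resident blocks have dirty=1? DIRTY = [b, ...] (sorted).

DIRTY = [0, 5]

0: W B3 -> L0 miss  d=D]
1: W B3 -> L0 hit  d=D]
2: R B1 -> L1 miss  d=-]
3: R B1 -> L1 hit  d=-]
4: W B1 -> L1 hit  d=D]
5: W B5 -> L2 miss  d=D]
6: R B4 -> L1 miss wb->B1  d=-]
7: W B0 -> L0 miss wb->B3  d=D]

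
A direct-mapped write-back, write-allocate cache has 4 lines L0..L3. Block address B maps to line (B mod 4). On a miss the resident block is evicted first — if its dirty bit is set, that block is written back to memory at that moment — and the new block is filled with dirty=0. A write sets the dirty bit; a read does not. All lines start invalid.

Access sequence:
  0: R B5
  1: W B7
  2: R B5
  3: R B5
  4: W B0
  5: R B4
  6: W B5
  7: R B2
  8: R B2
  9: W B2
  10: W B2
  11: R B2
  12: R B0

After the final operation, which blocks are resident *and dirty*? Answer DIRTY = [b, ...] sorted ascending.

  0 | R B5 → L1 miss [-]
  1 | W B7 → L3 miss [D]
  2 | R B5 → L1 hit [-]
  3 | R B5 → L1 hit [-]
  4 | W B0 → L0 miss [D]
  5 | R B4 → L0 miss wb→B0 [-]
  6 | W B5 → L1 hit [D]
  7 | R B2 → L2 miss [-]
  8 | R B2 → L2 hit [-]
  9 | W B2 → L2 hit [D]
  10 | W B2 → L2 hit [D]
  11 | R B2 → L2 hit [D]
  12 | R B0 → L0 miss [-]

DIRTY = [2, 5, 7]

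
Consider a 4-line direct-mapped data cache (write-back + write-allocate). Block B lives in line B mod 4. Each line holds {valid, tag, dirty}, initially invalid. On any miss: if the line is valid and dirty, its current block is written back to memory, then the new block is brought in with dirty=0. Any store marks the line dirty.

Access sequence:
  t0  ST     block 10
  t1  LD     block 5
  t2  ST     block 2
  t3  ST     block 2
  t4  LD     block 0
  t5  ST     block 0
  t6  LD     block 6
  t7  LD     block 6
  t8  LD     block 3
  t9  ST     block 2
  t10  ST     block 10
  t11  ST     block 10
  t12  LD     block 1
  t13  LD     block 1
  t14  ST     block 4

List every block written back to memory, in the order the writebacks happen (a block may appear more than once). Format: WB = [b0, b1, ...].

WB = [10, 2, 2, 0]

0: W B10 → L2 miss [D]
1: R B5 → L1 miss [-]
2: W B2 → L2 miss wb→B10 [D]
3: W B2 → L2 hit [D]
4: R B0 → L0 miss [-]
5: W B0 → L0 hit [D]
6: R B6 → L2 miss wb→B2 [-]
7: R B6 → L2 hit [-]
8: R B3 → L3 miss [-]
9: W B2 → L2 miss [D]
10: W B10 → L2 miss wb→B2 [D]
11: W B10 → L2 hit [D]
12: R B1 → L1 miss [-]
13: R B1 → L1 hit [-]
14: W B4 → L0 miss wb→B0 [D]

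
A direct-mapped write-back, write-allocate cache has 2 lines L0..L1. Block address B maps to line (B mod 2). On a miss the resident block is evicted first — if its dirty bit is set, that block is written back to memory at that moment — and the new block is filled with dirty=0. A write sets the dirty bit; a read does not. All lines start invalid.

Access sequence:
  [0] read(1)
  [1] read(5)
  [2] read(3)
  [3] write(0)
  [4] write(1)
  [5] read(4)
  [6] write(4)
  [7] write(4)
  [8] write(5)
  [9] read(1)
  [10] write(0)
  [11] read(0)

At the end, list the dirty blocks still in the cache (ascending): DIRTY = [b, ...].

DIRTY = [0]

0: R B1 -> L1 miss  d=-]
1: R B5 -> L1 miss  d=-]
2: R B3 -> L1 miss  d=-]
3: W B0 -> L0 miss  d=D]
4: W B1 -> L1 miss  d=D]
5: R B4 -> L0 miss wb->B0  d=-]
6: W B4 -> L0 hit  d=D]
7: W B4 -> L0 hit  d=D]
8: W B5 -> L1 miss wb->B1  d=D]
9: R B1 -> L1 miss wb->B5  d=-]
10: W B0 -> L0 miss wb->B4  d=D]
11: R B0 -> L0 hit  d=D]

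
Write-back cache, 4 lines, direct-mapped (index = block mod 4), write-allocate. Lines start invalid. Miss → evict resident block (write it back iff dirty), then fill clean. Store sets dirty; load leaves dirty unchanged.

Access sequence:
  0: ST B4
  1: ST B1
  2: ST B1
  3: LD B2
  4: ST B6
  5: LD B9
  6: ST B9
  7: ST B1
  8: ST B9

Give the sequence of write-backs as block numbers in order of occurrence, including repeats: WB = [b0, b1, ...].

WB = [1, 9, 1]

0: W B4 -> L0 miss  d=D]
1: W B1 -> L1 miss  d=D]
2: W B1 -> L1 hit  d=D]
3: R B2 -> L2 miss  d=-]
4: W B6 -> L2 miss  d=D]
5: R B9 -> L1 miss wb->B1  d=-]
6: W B9 -> L1 hit  d=D]
7: W B1 -> L1 miss wb->B9  d=D]
8: W B9 -> L1 miss wb->B1  d=D]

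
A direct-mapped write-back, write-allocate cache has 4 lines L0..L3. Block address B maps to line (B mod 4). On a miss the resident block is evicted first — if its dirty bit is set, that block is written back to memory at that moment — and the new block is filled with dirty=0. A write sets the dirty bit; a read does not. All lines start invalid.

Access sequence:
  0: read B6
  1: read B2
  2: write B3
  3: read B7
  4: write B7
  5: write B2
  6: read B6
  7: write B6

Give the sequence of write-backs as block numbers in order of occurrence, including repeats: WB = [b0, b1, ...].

0: R B6 -> L2 miss  d=-]
1: R B2 -> L2 miss  d=-]
2: W B3 -> L3 miss  d=D]
3: R B7 -> L3 miss wb->B3  d=-]
4: W B7 -> L3 hit  d=D]
5: W B2 -> L2 hit  d=D]
6: R B6 -> L2 miss wb->B2  d=-]
7: W B6 -> L2 hit  d=D]

WB = [3, 2]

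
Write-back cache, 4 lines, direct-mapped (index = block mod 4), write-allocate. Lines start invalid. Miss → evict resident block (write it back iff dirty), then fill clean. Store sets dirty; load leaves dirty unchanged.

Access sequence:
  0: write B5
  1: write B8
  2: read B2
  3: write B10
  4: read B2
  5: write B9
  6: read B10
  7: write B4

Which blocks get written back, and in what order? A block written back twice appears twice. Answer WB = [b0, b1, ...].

0: W B5 -> L1 miss  d=D]
1: W B8 -> L0 miss  d=D]
2: R B2 -> L2 miss  d=-]
3: W B10 -> L2 miss  d=D]
4: R B2 -> L2 miss wb->B10  d=-]
5: W B9 -> L1 miss wb->B5  d=D]
6: R B10 -> L2 miss  d=-]
7: W B4 -> L0 miss wb->B8  d=D]

WB = [10, 5, 8]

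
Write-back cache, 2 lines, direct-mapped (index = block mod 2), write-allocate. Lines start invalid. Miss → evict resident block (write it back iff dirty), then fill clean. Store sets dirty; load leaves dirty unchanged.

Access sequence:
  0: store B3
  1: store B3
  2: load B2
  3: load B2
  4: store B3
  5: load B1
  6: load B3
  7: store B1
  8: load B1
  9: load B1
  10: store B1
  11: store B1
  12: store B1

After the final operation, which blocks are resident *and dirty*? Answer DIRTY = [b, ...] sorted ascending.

0: W B3 → L1 miss [D]
1: W B3 → L1 hit [D]
2: R B2 → L0 miss [-]
3: R B2 → L0 hit [-]
4: W B3 → L1 hit [D]
5: R B1 → L1 miss wb→B3 [-]
6: R B3 → L1 miss [-]
7: W B1 → L1 miss [D]
8: R B1 → L1 hit [D]
9: R B1 → L1 hit [D]
10: W B1 → L1 hit [D]
11: W B1 → L1 hit [D]
12: W B1 → L1 hit [D]

DIRTY = [1]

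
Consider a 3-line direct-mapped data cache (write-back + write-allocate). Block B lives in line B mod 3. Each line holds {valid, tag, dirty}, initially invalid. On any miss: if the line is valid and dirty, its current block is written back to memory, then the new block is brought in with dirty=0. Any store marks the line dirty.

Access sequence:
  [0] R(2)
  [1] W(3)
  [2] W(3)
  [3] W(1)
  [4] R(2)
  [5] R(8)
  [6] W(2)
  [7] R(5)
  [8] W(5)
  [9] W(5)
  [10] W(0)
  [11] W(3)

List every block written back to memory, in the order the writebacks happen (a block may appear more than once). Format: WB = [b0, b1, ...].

  0 | R B2 → L2 miss [-]
  1 | W B3 → L0 miss [D]
  2 | W B3 → L0 hit [D]
  3 | W B1 → L1 miss [D]
  4 | R B2 → L2 hit [-]
  5 | R B8 → L2 miss [-]
  6 | W B2 → L2 miss [D]
  7 | R B5 → L2 miss wb→B2 [-]
  8 | W B5 → L2 hit [D]
  9 | W B5 → L2 hit [D]
  10 | W B0 → L0 miss wb→B3 [D]
  11 | W B3 → L0 miss wb→B0 [D]

WB = [2, 3, 0]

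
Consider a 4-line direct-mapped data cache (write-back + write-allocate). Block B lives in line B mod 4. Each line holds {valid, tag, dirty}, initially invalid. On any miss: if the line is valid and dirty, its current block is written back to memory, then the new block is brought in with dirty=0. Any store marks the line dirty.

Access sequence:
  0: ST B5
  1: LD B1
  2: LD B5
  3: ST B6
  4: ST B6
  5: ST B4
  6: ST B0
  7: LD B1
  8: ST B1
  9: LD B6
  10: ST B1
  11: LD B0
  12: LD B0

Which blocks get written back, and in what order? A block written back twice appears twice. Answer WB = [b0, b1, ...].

WB = [5, 4]

0: W B5 -> L1 miss  d=D]
1: R B1 -> L1 miss wb->B5  d=-]
2: R B5 -> L1 miss  d=-]
3: W B6 -> L2 miss  d=D]
4: W B6 -> L2 hit  d=D]
5: W B4 -> L0 miss  d=D]
6: W B0 -> L0 miss wb->B4  d=D]
7: R B1 -> L1 miss  d=-]
8: W B1 -> L1 hit  d=D]
9: R B6 -> L2 hit  d=D]
10: W B1 -> L1 hit  d=D]
11: R B0 -> L0 hit  d=D]
12: R B0 -> L0 hit  d=D]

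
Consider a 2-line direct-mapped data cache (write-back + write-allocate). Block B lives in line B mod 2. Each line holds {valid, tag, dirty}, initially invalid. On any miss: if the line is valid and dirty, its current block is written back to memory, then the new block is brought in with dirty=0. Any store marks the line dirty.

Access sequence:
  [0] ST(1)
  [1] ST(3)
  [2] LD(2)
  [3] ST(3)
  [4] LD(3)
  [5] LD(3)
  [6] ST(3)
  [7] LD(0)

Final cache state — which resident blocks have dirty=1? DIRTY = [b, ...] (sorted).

0: W B1 → L1 miss [D]
1: W B3 → L1 miss wb→B1 [D]
2: R B2 → L0 miss [-]
3: W B3 → L1 hit [D]
4: R B3 → L1 hit [D]
5: R B3 → L1 hit [D]
6: W B3 → L1 hit [D]
7: R B0 → L0 miss [-]

DIRTY = [3]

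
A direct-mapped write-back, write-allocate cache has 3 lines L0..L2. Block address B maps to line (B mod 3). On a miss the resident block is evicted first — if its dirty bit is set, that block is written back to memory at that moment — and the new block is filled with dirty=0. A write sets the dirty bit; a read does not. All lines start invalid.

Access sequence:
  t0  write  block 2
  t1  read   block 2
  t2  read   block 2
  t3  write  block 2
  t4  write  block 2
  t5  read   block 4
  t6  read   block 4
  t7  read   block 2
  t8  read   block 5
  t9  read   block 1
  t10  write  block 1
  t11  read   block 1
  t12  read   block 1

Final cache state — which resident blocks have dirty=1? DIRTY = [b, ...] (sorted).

DIRTY = [1]

0: W B2 → L2 miss [D]
1: R B2 → L2 hit [D]
2: R B2 → L2 hit [D]
3: W B2 → L2 hit [D]
4: W B2 → L2 hit [D]
5: R B4 → L1 miss [-]
6: R B4 → L1 hit [-]
7: R B2 → L2 hit [D]
8: R B5 → L2 miss wb→B2 [-]
9: R B1 → L1 miss [-]
10: W B1 → L1 hit [D]
11: R B1 → L1 hit [D]
12: R B1 → L1 hit [D]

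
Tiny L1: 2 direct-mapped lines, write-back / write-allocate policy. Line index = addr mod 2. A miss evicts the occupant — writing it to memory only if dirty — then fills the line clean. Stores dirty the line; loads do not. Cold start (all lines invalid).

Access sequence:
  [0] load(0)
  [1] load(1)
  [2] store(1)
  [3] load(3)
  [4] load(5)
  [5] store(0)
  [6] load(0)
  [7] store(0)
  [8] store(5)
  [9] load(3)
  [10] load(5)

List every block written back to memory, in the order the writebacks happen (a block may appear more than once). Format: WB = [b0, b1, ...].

WB = [1, 5]

0: R B0 -> L0 miss  d=-]
1: R B1 -> L1 miss  d=-]
2: W B1 -> L1 hit  d=D]
3: R B3 -> L1 miss wb->B1  d=-]
4: R B5 -> L1 miss  d=-]
5: W B0 -> L0 hit  d=D]
6: R B0 -> L0 hit  d=D]
7: W B0 -> L0 hit  d=D]
8: W B5 -> L1 hit  d=D]
9: R B3 -> L1 miss wb->B5  d=-]
10: R B5 -> L1 miss  d=-]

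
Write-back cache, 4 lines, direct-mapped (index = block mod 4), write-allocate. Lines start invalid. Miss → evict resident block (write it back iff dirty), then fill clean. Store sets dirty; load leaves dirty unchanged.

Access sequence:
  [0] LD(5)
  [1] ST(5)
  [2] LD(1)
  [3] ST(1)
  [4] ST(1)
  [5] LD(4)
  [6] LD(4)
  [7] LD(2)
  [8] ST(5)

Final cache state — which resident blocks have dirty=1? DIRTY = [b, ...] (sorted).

0: R B5 → L1 miss [-]
1: W B5 → L1 hit [D]
2: R B1 → L1 miss wb→B5 [-]
3: W B1 → L1 hit [D]
4: W B1 → L1 hit [D]
5: R B4 → L0 miss [-]
6: R B4 → L0 hit [-]
7: R B2 → L2 miss [-]
8: W B5 → L1 miss wb→B1 [D]

DIRTY = [5]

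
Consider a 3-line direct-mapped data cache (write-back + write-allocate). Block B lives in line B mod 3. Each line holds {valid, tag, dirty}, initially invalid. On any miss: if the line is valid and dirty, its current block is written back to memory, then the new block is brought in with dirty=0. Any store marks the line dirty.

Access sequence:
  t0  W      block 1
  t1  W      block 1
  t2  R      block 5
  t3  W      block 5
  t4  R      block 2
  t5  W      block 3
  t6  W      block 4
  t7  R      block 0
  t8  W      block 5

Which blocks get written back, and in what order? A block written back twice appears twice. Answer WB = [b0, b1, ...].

WB = [5, 1, 3]

  0 | W B1 → L1 miss [D]
  1 | W B1 → L1 hit [D]
  2 | R B5 → L2 miss [-]
  3 | W B5 → L2 hit [D]
  4 | R B2 → L2 miss wb→B5 [-]
  5 | W B3 → L0 miss [D]
  6 | W B4 → L1 miss wb→B1 [D]
  7 | R B0 → L0 miss wb→B3 [-]
  8 | W B5 → L2 miss [D]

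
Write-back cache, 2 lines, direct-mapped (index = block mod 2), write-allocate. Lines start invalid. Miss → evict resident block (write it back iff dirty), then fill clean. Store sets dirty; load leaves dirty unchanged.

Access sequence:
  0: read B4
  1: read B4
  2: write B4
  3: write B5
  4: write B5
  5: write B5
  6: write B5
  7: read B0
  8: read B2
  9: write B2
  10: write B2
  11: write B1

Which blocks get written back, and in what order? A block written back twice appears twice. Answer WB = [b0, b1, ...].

0: R B4 → L0 miss [-]
1: R B4 → L0 hit [-]
2: W B4 → L0 hit [D]
3: W B5 → L1 miss [D]
4: W B5 → L1 hit [D]
5: W B5 → L1 hit [D]
6: W B5 → L1 hit [D]
7: R B0 → L0 miss wb→B4 [-]
8: R B2 → L0 miss [-]
9: W B2 → L0 hit [D]
10: W B2 → L0 hit [D]
11: W B1 → L1 miss wb→B5 [D]

WB = [4, 5]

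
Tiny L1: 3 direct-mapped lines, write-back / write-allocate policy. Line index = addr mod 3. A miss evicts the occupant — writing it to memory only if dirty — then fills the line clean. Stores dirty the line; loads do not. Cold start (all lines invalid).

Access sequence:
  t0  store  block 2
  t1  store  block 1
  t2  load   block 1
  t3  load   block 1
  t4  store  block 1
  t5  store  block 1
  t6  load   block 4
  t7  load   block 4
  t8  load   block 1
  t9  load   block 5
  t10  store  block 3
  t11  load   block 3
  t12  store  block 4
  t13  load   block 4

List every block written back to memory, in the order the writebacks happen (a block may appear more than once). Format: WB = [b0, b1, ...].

  0 | W B2 → L2 miss [D]
  1 | W B1 → L1 miss [D]
  2 | R B1 → L1 hit [D]
  3 | R B1 → L1 hit [D]
  4 | W B1 → L1 hit [D]
  5 | W B1 → L1 hit [D]
  6 | R B4 → L1 miss wb→B1 [-]
  7 | R B4 → L1 hit [-]
  8 | R B1 → L1 miss [-]
  9 | R B5 → L2 miss wb→B2 [-]
  10 | W B3 → L0 miss [D]
  11 | R B3 → L0 hit [D]
  12 | W B4 → L1 miss [D]
  13 | R B4 → L1 hit [D]

WB = [1, 2]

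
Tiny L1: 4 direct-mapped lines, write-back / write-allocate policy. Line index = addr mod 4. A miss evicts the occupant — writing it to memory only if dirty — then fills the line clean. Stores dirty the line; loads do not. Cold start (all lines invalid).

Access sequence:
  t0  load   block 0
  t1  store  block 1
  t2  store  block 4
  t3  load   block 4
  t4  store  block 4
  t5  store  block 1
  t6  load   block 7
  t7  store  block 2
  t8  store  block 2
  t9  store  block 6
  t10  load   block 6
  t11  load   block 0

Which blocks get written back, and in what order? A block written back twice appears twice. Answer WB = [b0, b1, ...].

WB = [2, 4]

0: R B0 -> L0 miss  d=-]
1: W B1 -> L1 miss  d=D]
2: W B4 -> L0 miss  d=D]
3: R B4 -> L0 hit  d=D]
4: W B4 -> L0 hit  d=D]
5: W B1 -> L1 hit  d=D]
6: R B7 -> L3 miss  d=-]
7: W B2 -> L2 miss  d=D]
8: W B2 -> L2 hit  d=D]
9: W B6 -> L2 miss wb->B2  d=D]
10: R B6 -> L2 hit  d=D]
11: R B0 -> L0 miss wb->B4  d=-]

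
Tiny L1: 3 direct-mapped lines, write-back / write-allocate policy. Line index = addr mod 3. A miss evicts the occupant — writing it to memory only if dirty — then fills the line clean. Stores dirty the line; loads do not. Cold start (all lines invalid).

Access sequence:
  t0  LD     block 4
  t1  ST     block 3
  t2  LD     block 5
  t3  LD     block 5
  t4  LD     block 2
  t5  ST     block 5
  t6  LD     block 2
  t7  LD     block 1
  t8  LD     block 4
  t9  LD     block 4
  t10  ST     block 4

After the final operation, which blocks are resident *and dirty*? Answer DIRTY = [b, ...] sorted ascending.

DIRTY = [3, 4]

0: R B4 → L1 miss [-]
1: W B3 → L0 miss [D]
2: R B5 → L2 miss [-]
3: R B5 → L2 hit [-]
4: R B2 → L2 miss [-]
5: W B5 → L2 miss [D]
6: R B2 → L2 miss wb→B5 [-]
7: R B1 → L1 miss [-]
8: R B4 → L1 miss [-]
9: R B4 → L1 hit [-]
10: W B4 → L1 hit [D]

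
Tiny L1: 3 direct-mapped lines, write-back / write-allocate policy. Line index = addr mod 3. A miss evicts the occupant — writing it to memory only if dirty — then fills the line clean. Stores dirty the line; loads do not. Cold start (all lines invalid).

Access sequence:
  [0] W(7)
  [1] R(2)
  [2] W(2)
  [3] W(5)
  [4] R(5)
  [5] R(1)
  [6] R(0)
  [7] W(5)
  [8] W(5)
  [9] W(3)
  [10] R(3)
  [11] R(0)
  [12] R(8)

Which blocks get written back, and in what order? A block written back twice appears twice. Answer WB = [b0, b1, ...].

WB = [2, 7, 3, 5]

0: W B7 → L1 miss [D]
1: R B2 → L2 miss [-]
2: W B2 → L2 hit [D]
3: W B5 → L2 miss wb→B2 [D]
4: R B5 → L2 hit [D]
5: R B1 → L1 miss wb→B7 [-]
6: R B0 → L0 miss [-]
7: W B5 → L2 hit [D]
8: W B5 → L2 hit [D]
9: W B3 → L0 miss [D]
10: R B3 → L0 hit [D]
11: R B0 → L0 miss wb→B3 [-]
12: R B8 → L2 miss wb→B5 [-]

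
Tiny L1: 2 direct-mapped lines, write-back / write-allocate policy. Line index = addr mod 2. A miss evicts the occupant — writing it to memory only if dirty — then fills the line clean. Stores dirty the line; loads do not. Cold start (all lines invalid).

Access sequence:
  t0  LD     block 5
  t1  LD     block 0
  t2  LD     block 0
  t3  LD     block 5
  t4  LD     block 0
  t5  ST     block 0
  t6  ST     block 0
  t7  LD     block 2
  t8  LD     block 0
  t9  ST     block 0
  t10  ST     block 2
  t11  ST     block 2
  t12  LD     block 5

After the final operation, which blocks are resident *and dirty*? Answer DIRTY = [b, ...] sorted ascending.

  0 | R B5 → L1 miss [-]
  1 | R B0 → L0 miss [-]
  2 | R B0 → L0 hit [-]
  3 | R B5 → L1 hit [-]
  4 | R B0 → L0 hit [-]
  5 | W B0 → L0 hit [D]
  6 | W B0 → L0 hit [D]
  7 | R B2 → L0 miss wb→B0 [-]
  8 | R B0 → L0 miss [-]
  9 | W B0 → L0 hit [D]
  10 | W B2 → L0 miss wb→B0 [D]
  11 | W B2 → L0 hit [D]
  12 | R B5 → L1 hit [-]

DIRTY = [2]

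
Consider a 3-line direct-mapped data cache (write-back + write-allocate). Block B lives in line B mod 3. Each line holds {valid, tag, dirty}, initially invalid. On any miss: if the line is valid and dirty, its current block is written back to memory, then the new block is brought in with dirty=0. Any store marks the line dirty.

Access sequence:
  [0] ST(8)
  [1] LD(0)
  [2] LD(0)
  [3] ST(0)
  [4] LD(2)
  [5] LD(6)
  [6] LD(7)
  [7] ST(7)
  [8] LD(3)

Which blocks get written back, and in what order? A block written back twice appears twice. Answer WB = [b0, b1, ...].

WB = [8, 0]

0: W B8 → L2 miss [D]
1: R B0 → L0 miss [-]
2: R B0 → L0 hit [-]
3: W B0 → L0 hit [D]
4: R B2 → L2 miss wb→B8 [-]
5: R B6 → L0 miss wb→B0 [-]
6: R B7 → L1 miss [-]
7: W B7 → L1 hit [D]
8: R B3 → L0 miss [-]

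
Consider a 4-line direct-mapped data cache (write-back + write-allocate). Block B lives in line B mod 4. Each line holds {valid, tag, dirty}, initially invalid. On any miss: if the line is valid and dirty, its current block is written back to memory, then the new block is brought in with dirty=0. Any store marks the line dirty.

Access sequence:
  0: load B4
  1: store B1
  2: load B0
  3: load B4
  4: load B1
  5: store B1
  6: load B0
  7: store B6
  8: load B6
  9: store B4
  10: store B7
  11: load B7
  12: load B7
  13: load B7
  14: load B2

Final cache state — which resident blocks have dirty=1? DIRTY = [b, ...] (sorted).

0: R B4 → L0 miss [-]
1: W B1 → L1 miss [D]
2: R B0 → L0 miss [-]
3: R B4 → L0 miss [-]
4: R B1 → L1 hit [D]
5: W B1 → L1 hit [D]
6: R B0 → L0 miss [-]
7: W B6 → L2 miss [D]
8: R B6 → L2 hit [D]
9: W B4 → L0 miss [D]
10: W B7 → L3 miss [D]
11: R B7 → L3 hit [D]
12: R B7 → L3 hit [D]
13: R B7 → L3 hit [D]
14: R B2 → L2 miss wb→B6 [-]

DIRTY = [1, 4, 7]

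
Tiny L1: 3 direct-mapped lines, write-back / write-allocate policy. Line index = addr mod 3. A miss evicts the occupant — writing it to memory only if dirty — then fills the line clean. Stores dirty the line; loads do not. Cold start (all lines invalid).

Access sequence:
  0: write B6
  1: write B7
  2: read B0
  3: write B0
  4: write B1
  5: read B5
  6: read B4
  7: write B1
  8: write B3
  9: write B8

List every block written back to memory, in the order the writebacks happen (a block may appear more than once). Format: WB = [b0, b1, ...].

WB = [6, 7, 1, 0]

0: W B6 -> L0 miss  d=D]
1: W B7 -> L1 miss  d=D]
2: R B0 -> L0 miss wb->B6  d=-]
3: W B0 -> L0 hit  d=D]
4: W B1 -> L1 miss wb->B7  d=D]
5: R B5 -> L2 miss  d=-]
6: R B4 -> L1 miss wb->B1  d=-]
7: W B1 -> L1 miss  d=D]
8: W B3 -> L0 miss wb->B0  d=D]
9: W B8 -> L2 miss  d=D]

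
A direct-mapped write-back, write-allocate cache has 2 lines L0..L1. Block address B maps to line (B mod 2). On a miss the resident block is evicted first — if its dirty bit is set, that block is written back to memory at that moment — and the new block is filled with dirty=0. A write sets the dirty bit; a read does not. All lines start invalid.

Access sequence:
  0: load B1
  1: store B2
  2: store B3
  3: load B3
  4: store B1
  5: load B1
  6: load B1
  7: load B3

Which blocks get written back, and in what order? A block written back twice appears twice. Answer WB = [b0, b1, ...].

  0 | R B1 → L1 miss [-]
  1 | W B2 → L0 miss [D]
  2 | W B3 → L1 miss [D]
  3 | R B3 → L1 hit [D]
  4 | W B1 → L1 miss wb→B3 [D]
  5 | R B1 → L1 hit [D]
  6 | R B1 → L1 hit [D]
  7 | R B3 → L1 miss wb→B1 [-]

WB = [3, 1]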